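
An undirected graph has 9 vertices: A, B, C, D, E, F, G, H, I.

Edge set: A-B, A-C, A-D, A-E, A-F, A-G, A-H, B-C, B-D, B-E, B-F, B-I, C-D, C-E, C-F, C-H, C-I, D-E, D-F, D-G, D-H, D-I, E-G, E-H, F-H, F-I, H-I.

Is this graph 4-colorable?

No

A, C, D, F, H form a clique, so at least 5 colors are needed.
So 4 colors are not enough.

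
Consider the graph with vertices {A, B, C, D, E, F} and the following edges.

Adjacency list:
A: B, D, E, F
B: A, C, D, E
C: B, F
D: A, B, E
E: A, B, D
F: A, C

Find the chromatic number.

4

A, B, D, E are pairwise adjacent (a clique of size 4), so at least 4 colors are needed.
4 colors suffice: color 1 → {B, F}; color 2 → {A, C}; color 3 → {E}; color 4 → {D}. Every edge joins two different colors.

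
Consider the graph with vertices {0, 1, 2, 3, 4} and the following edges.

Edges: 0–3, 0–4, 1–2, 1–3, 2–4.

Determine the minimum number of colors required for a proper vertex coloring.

The cycle 3-0-4-2-1-3 has odd length 5, so it cannot be 2-colored; at least 3 colors are needed.
3 colors suffice: color a → {3, 4}; color b → {0, 1}; color c → {2}. Every edge joins two different colors.

3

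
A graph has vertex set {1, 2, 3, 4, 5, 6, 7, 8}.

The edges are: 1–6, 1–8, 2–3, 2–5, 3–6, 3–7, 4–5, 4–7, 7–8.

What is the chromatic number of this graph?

3

The cycle 7-3-2-5-4-7 has odd length 5, so it cannot be 2-colored; at least 3 colors are needed.
3 colors suffice: 1=green, 2=blue, 3=red, 4=red, 5=green, 6=blue, 7=blue, 8=red. Every edge joins two different colors.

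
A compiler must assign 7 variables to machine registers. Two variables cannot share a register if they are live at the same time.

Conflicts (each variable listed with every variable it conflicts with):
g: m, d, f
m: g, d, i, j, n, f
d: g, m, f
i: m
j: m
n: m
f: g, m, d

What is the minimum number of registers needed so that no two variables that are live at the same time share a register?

g, m, d, f are mutually in conflict, so at least 4 registers are needed.
4 registers suffice: register 1 → {m}; register 2 → {i, j, n, f}; register 3 → {d}; register 4 → {g}. Every pair that conflicts lands in different registers.

4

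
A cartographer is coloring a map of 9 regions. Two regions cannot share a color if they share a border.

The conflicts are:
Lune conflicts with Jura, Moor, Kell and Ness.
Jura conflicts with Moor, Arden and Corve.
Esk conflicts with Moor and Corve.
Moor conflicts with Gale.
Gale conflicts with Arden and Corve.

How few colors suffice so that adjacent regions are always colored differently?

3

Lune, Jura, Moor are mutually in conflict, so at least 3 colors are needed.
3 colors suffice: Lune=1, Jura=3, Esk=3, Moor=2, Kell=2, Gale=3, Arden=1, Corve=1, Ness=2. No two conflicting regions share a color.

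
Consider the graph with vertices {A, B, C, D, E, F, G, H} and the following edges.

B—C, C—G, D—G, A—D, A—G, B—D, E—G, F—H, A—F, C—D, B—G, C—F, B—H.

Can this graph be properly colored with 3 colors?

B, C, D, G form a clique, so at least 4 colors are needed.
So 3 colors are not enough.

No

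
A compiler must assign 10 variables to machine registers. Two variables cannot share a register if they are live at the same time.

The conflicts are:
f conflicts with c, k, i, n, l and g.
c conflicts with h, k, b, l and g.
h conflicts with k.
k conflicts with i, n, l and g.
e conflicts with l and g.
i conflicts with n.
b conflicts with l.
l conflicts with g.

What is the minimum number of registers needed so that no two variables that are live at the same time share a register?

5

f, c, k, l, g pairwise conflict, so at least 5 registers are needed.
5 registers suffice: register 1 → {k, e, b}; register 2 → {h, n, l}; register 3 → {f}; register 4 → {c, i}; register 5 → {g}. No two conflicting variables share a register.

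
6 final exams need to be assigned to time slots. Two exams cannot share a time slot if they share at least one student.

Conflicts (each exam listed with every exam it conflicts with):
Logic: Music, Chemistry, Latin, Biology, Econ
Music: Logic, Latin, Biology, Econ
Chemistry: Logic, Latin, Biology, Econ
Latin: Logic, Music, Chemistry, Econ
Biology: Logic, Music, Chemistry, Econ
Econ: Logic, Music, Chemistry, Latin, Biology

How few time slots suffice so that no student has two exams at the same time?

Logic, Music, Biology, Econ all conflict with each other, so at least 4 time slots are needed.
A valid assignment using 4 time slots: Logic=2, Music=4, Chemistry=4, Latin=3, Biology=3, Econ=1. Each listed conflict is separated.

4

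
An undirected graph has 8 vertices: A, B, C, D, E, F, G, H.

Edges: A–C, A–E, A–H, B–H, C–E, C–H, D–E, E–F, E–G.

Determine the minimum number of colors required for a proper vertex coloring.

A, C, H form a triangle, so at least 3 colors are needed.
3 colors suffice: color 1 → {E, H}; color 2 → {A, B, D, F, G}; color 3 → {C}. Each edge has distinct colors on its endpoints.

3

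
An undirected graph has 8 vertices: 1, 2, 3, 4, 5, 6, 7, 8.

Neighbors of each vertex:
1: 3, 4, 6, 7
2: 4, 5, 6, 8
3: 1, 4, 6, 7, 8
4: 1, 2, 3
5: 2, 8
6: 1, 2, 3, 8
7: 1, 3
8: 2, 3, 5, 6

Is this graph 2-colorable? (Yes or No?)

No

1, 3, 4 are mutually adjacent, so at least 3 colors are needed.
So 2 colors are not enough.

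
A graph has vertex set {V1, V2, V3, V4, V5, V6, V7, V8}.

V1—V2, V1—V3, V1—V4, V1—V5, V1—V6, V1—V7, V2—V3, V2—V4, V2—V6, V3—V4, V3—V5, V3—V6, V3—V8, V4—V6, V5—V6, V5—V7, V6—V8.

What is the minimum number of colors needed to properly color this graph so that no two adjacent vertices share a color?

5

V1, V2, V3, V4, V6 are mutually adjacent (a clique of size 5), so at least 5 colors are needed.
5 colors suffice: color 1 → {V6, V7}; color 2 → {V3}; color 3 → {V1, V8}; color 4 → {V4, V5}; color 5 → {V2}. Every edge joins two different colors.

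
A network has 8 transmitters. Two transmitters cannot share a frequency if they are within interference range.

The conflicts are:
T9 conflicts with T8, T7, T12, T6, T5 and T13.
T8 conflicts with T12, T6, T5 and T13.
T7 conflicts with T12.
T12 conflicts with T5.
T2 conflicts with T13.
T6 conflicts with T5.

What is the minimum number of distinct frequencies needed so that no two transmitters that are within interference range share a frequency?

4

T9, T8, T12, T5 pairwise conflict, so at least 4 frequencies are needed.
4 frequencies suffice: T9=1, T8=2, T7=2, T12=4, T2=1, T6=4, T5=3, T13=3. Every pair that conflicts lands in different frequencies.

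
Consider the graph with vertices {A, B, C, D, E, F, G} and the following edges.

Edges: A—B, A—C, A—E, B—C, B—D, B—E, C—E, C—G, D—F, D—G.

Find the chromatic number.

A, B, C, E form a clique, so at least 4 colors are needed.
4 colors suffice: color red → {B, F, G}; color blue → {C, D}; color green → {A}; color yellow → {E}. Every edge joins two different colors.

4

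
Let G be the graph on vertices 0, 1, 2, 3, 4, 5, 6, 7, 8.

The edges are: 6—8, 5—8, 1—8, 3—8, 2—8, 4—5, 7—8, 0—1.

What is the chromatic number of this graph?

2

0 and 1 are adjacent, so at least 2 colors are needed.
2 colors suffice: 0=a, 1=b, 2=b, 3=b, 4=a, 5=b, 6=b, 7=b, 8=a. Every edge joins two different colors.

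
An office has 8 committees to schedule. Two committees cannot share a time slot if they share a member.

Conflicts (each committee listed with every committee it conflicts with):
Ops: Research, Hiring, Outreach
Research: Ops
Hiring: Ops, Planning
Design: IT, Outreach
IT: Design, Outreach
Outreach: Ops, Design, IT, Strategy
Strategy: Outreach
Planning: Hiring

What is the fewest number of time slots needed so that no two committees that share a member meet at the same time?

Design, IT, Outreach all conflict with each other, so at least 3 time slots are needed.
3 time slots suffice: time slot 1 → {Research, Hiring, Outreach}; time slot 2 → {Ops, IT, Strategy, Planning}; time slot 3 → {Design}. Every pair that conflicts lands in different time slots.

3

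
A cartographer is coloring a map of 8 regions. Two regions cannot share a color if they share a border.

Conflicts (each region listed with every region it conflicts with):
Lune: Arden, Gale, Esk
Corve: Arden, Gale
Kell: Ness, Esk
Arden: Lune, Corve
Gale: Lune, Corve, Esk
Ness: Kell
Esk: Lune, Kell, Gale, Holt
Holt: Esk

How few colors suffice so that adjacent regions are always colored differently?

Lune, Gale, Esk all conflict with each other, so at least 3 colors are needed.
3 colors suffice: color 1 → {Arden, Ness, Esk}; color 2 → {Kell, Gale, Holt}; color 3 → {Lune, Corve}. No two conflicting regions share a color.

3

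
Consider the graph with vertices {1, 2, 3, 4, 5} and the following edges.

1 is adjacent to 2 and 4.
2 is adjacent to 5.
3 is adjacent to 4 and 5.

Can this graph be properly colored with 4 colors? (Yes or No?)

Yes

The chromatic number is 3. The cycle 1-4-3-5-2-1 has odd length 5, so it cannot be 2-colored; at least 3 colors are needed.
3 colors suffice: 1=b, 2=a, 3=a, 4=c, 5=b.
Since 4 ≥ 3, a proper 4-coloring certainly exists.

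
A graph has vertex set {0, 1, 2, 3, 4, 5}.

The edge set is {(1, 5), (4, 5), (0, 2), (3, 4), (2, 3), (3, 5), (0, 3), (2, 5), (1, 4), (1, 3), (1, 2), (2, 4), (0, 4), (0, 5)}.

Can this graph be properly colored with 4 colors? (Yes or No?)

1, 2, 3, 4, 5 are pairwise adjacent (a clique of size 5), so at least 5 colors are needed.
So 4 colors are not enough.

No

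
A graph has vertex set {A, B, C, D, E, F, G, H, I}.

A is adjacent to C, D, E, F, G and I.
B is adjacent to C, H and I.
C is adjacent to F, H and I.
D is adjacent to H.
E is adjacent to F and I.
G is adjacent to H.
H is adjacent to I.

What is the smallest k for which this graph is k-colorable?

4

B, C, H, I are mutually adjacent (a clique of size 4), so at least 4 colors are needed.
4 colors suffice: color red → {A, H}; color blue → {D, F, G, I}; color green → {C, E}; color yellow → {B}. Each edge has distinct colors on its endpoints.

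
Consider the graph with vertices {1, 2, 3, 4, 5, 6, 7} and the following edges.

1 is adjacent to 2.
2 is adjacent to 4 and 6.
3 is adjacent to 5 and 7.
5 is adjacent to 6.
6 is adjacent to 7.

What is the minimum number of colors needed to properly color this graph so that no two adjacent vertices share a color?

2

5 and 6 are adjacent, so at least 2 colors are needed.
One proper 2-coloring: 1=red, 2=blue, 3=red, 4=red, 5=blue, 6=red, 7=blue. Every edge joins two different colors.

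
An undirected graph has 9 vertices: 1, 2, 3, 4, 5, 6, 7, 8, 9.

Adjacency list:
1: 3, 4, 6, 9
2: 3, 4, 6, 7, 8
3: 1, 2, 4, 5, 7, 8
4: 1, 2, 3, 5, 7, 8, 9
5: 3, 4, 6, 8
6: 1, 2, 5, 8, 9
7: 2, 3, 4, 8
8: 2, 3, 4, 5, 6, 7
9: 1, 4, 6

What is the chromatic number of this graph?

2, 3, 4, 7, 8 are mutually adjacent (a clique of size 5), so at least 5 colors are needed.
5 colors suffice: color red → {4, 6}; color blue → {1, 8}; color green → {3, 9}; color yellow → {2, 5}; color purple → {7}. Each edge has distinct colors on its endpoints.

5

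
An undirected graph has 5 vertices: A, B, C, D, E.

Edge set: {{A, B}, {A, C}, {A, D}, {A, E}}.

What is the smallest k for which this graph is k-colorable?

2

A and B are adjacent, so at least 2 colors are needed.
2 colors suffice: color 1 → {A}; color 2 → {B, C, D, E}. No two adjacent vertices share a color.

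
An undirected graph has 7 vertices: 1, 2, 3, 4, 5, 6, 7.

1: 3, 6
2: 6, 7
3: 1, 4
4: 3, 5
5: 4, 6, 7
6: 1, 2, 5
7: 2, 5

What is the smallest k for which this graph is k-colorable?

3

The cycle 1-6-5-4-3-1 has odd length 5, so it cannot be 2-colored; at least 3 colors are needed.
One proper 3-coloring: 1=c, 2=a, 3=a, 4=b, 5=a, 6=b, 7=b. Each edge has distinct colors on its endpoints.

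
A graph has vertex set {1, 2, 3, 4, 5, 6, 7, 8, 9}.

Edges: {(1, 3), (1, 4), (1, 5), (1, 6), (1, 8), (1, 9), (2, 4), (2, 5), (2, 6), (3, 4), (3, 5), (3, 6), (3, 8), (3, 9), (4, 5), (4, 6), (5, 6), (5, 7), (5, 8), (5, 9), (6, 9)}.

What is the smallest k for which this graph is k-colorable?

1, 3, 5, 6, 9 are mutually adjacent (a clique of size 5), so at least 5 colors are needed.
A valid assignment using 5 colors: 1=yellow, 2=blue, 3=blue, 4=purple, 5=red, 6=green, 7=blue, 8=green, 9=purple. Each edge has distinct colors on its endpoints.

5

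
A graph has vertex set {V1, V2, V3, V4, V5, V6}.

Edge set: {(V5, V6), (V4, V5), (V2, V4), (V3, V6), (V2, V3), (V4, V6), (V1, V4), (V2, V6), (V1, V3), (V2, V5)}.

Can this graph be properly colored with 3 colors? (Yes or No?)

V2, V4, V5, V6 are pairwise adjacent (a clique of size 4), so at least 4 colors are needed.
So 3 colors are not enough.

No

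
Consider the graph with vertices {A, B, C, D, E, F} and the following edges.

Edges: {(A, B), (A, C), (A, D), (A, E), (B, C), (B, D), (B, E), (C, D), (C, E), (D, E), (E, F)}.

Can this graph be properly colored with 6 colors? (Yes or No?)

Yes

The chromatic number is 5. A, B, C, D, E form a clique, so at least 5 colors are needed.
A valid assignment using 5 colors: A=3, B=5, C=2, D=4, E=1, F=2.
Since 6 ≥ 5, a proper 6-coloring certainly exists.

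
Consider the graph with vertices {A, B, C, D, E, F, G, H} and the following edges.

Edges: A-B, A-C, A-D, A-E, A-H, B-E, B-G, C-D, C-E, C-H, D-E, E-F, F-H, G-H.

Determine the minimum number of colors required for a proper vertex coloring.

A, C, D, E are pairwise adjacent (a clique of size 4), so at least 4 colors are needed.
4 colors suffice: A=1, B=3, C=3, D=4, E=2, F=1, G=1, H=2. No two adjacent vertices share a color.

4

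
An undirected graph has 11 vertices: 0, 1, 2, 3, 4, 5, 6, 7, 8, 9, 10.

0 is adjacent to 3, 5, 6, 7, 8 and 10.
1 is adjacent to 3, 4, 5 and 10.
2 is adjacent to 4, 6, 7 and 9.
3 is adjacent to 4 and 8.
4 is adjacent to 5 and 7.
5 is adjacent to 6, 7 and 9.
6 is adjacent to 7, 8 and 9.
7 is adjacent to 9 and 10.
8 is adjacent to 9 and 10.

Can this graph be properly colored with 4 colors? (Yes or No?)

Yes

The chromatic number is 4. 2, 6, 7, 9 are pairwise adjacent (a clique of size 4), so at least 4 colors are needed.
4 colors suffice: color a → {1, 7, 8}; color b → {4, 6, 10}; color c → {0, 9}; color d → {2, 3, 5}.
That is already a proper 4-coloring.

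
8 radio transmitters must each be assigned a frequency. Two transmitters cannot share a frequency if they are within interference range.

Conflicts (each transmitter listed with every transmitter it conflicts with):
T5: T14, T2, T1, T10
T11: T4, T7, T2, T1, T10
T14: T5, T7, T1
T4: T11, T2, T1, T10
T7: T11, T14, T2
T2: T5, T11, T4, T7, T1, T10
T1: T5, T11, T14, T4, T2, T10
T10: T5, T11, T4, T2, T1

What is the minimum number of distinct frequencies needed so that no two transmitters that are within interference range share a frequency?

5

T11, T4, T2, T1, T10 are mutually in conflict, so at least 5 frequencies are needed.
5 frequencies suffice: frequency 1 → {T7, T1}; frequency 2 → {T14, T2}; frequency 3 → {T5, T11}; frequency 4 → {T10}; frequency 5 → {T4}. No two conflicting transmitters share a frequency.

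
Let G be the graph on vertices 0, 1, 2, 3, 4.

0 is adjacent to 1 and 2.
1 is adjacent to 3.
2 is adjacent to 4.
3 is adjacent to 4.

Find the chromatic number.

The cycle 3-4-2-0-1-3 has odd length 5, so it cannot be 2-colored; at least 3 colors are needed.
3 colors suffice: 0=c, 1=b, 2=a, 3=a, 4=b. No two adjacent vertices share a color.

3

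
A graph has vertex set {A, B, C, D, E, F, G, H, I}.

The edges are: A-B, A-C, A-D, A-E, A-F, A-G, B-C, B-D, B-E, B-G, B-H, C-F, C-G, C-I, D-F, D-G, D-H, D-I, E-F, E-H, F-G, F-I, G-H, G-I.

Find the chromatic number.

4

A, D, F, G are pairwise adjacent (a clique of size 4), so at least 4 colors are needed.
4 colors suffice: color red → {E, G}; color blue → {C, D}; color green → {A, H, I}; color yellow → {B, F}. Every edge joins two different colors.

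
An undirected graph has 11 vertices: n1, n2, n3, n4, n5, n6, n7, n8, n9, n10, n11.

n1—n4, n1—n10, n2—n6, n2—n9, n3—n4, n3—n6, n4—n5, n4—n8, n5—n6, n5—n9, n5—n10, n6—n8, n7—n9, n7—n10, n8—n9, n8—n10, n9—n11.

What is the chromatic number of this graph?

n2 and n6 are adjacent, so at least 2 colors are needed.
2 colors suffice: n1=2, n2=2, n3=2, n4=1, n5=2, n6=1, n7=2, n8=2, n9=1, n10=1, n11=2. Every edge joins two different colors.

2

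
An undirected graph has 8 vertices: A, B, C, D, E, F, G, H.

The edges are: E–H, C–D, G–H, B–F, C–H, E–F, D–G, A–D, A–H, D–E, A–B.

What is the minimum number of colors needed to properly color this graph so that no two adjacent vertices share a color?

The cycle A-B-F-E-H-A has odd length 5, so it cannot be 2-colored; at least 3 colors are needed.
3 colors suffice: color 1 → {D, F, H}; color 2 → {A, C, E, G}; color 3 → {B}. No two adjacent vertices share a color.

3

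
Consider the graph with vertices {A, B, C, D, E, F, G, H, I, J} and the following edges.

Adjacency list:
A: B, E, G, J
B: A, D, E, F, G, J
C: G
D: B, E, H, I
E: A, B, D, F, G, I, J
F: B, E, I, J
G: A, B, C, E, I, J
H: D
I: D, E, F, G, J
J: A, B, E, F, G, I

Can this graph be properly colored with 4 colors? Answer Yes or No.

No

A, B, E, G, J are mutually adjacent (a clique of size 5), so at least 5 colors are needed.
So 4 colors are not enough.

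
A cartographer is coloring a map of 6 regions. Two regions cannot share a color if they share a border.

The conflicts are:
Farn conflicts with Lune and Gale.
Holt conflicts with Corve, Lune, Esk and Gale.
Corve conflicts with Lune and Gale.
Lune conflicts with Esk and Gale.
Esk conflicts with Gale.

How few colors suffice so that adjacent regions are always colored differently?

4

Holt, Corve, Lune, Gale pairwise conflict, so at least 4 colors are needed.
One proper 4-coloring: Farn=3, Holt=3, Corve=4, Lune=2, Esk=4, Gale=1. Every pair that conflicts lands in different colors.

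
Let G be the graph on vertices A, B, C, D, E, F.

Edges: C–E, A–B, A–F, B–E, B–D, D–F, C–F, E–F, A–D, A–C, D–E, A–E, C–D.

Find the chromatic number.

5

A, C, D, E, F form a clique, so at least 5 colors are needed.
One proper 5-coloring: A=green, B=yellow, C=yellow, D=blue, E=red, F=purple. No two adjacent vertices share a color.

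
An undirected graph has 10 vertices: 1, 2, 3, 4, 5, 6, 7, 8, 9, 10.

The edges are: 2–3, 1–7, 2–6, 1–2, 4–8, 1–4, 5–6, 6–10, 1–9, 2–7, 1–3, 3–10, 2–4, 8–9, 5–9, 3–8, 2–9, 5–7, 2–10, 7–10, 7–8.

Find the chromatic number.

1, 2, 4 form a triangle, so at least 3 colors are needed.
3 colors suffice: 1=c, 2=a, 3=b, 4=b, 5=a, 6=b, 7=b, 8=a, 9=b, 10=c. Each edge has distinct colors on its endpoints.

3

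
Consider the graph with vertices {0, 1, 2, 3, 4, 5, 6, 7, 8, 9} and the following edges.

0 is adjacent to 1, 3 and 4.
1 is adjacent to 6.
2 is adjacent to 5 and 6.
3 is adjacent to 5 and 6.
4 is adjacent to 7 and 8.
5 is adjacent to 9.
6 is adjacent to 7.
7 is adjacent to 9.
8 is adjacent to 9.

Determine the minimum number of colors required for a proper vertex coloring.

3

The cycle 6-7-4-0-3-6 has odd length 5, so it cannot be 2-colored; at least 3 colors are needed.
3 colors suffice: color red → {4, 6, 9}; color blue → {1, 2, 3, 7, 8}; color green → {0, 5}. Every edge joins two different colors.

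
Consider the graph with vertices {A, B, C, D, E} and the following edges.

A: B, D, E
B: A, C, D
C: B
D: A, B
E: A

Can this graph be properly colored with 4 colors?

Yes

The chromatic number is 3. A, B, D are mutually adjacent, so at least 3 colors are needed.
A valid assignment using 3 colors: A=1, B=2, C=1, D=3, E=2.
Since 4 ≥ 3, a proper 4-coloring certainly exists.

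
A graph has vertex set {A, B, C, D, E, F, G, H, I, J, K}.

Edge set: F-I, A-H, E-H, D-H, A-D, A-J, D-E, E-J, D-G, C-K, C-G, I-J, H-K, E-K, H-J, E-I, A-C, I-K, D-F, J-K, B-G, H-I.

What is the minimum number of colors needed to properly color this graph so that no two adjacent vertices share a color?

E, H, I, J, K are pairwise adjacent (a clique of size 5), so at least 5 colors are needed.
One proper 5-coloring: A=3, B=2, C=2, D=2, E=3, F=1, G=1, H=1, I=2, J=4, K=5. Every edge joins two different colors.

5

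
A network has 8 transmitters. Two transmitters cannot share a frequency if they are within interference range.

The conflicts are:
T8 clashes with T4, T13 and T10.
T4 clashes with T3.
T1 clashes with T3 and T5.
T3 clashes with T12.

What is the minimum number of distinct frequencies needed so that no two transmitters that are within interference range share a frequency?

T8 and T10 conflict, so at least 2 frequencies are needed.
2 frequencies suffice: frequency 1 → {T8, T3, T5}; frequency 2 → {T4, T13, T1, T10, T12}. Each listed conflict is separated.

2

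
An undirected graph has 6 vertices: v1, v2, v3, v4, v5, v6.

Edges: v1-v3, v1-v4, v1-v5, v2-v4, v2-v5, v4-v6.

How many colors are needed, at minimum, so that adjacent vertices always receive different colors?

2

v4 and v6 are adjacent, so at least 2 colors are needed.
2 colors suffice: color 1 → {v3, v4, v5}; color 2 → {v1, v2, v6}. No two adjacent vertices share a color.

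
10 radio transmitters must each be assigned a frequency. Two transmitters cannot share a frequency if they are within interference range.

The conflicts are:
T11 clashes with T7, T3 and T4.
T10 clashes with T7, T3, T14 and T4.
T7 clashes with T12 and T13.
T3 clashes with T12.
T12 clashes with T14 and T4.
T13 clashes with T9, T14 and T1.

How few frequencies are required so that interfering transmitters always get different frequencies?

2

T13 and T1 conflict, so at least 2 frequencies are needed.
2 frequencies suffice: frequency 1 → {T7, T3, T9, T14, T4, T1}; frequency 2 → {T11, T10, T12, T13}. Each listed conflict is separated.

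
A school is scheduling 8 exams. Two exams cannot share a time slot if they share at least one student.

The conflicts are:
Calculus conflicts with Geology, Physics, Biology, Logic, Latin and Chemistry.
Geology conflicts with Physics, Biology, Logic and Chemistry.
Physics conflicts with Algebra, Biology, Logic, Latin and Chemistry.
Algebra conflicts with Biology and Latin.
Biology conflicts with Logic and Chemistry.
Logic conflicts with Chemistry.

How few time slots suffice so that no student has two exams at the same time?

6

Calculus, Geology, Physics, Biology, Logic, Chemistry are mutually in conflict, so at least 6 time slots are needed.
6 time slots suffice: Calculus=3, Geology=6, Physics=1, Algebra=3, Biology=2, Logic=4, Latin=2, Chemistry=5. No two conflicting exams share a time slot.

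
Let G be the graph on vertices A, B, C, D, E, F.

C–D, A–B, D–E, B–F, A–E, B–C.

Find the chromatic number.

The cycle D-C-B-A-E-D has odd length 5, so it cannot be 2-colored; at least 3 colors are needed.
3 colors suffice: color 1 → {B, D}; color 2 → {C, E, F}; color 3 → {A}. Each edge has distinct colors on its endpoints.

3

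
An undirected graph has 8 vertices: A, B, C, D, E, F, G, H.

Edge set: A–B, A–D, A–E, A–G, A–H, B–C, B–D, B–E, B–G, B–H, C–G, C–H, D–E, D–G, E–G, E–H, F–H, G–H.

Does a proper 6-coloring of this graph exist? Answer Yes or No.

The chromatic number is 5. A, B, D, E, G are mutually adjacent (a clique of size 5), so at least 5 colors are needed.
5 colors suffice: color 1 → {F, G}; color 2 → {B}; color 3 → {D, H}; color 4 → {C, E}; color 5 → {A}.
Since 6 ≥ 5, a proper 6-coloring certainly exists.

Yes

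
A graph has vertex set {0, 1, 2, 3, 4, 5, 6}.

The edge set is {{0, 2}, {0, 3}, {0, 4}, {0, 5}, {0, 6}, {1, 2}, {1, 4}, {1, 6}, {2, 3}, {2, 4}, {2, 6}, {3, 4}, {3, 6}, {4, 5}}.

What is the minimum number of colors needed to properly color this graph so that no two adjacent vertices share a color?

0, 2, 3, 4 form a clique, so at least 4 colors are needed.
One proper 4-coloring: 0=green, 1=green, 2=blue, 3=yellow, 4=red, 5=blue, 6=red. Every edge joins two different colors.

4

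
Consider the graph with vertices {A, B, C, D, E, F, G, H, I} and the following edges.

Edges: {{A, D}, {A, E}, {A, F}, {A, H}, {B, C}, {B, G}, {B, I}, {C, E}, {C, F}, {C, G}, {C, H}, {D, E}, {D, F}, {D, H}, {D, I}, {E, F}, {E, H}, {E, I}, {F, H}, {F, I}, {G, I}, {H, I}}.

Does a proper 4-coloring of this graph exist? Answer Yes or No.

A, D, E, F, H form a clique, so at least 5 colors are needed.
So 4 colors are not enough.

No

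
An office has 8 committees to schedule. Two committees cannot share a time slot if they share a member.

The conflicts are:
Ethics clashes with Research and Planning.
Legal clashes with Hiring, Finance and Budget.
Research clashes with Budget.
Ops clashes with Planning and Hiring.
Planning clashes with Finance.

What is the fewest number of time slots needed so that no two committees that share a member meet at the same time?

The cycle Ops-Planning-Finance-Legal-Hiring-Ops has odd length 5, so it cannot be 2-colored; at least 3 time slots are needed.
3 time slots suffice: time slot 1 → {Legal, Research, Planning}; time slot 2 → {Ethics, Hiring, Finance, Budget}; time slot 3 → {Ops}. Every pair that conflicts lands in different time slots.

3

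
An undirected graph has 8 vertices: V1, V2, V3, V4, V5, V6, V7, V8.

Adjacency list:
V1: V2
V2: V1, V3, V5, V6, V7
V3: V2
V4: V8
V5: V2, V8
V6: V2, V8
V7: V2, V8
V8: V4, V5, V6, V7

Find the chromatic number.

V6 and V8 are adjacent, so at least 2 colors are needed.
2 colors suffice: color R → {V2, V8}; color B → {V1, V3, V4, V5, V6, V7}. Every edge joins two different colors.

2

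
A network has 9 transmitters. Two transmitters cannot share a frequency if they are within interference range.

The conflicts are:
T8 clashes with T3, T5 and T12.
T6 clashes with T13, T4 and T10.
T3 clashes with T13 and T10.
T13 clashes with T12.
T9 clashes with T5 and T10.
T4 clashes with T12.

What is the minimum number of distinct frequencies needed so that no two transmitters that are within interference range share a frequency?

The cycle T10-T9-T5-T8-T3-T10 has odd length 5, so it cannot be 2-colored; at least 3 frequencies are needed.
3 frequencies suffice: T8=2, T6=1, T3=1, T13=2, T9=3, T4=2, T5=1, T12=1, T10=2. Every pair that conflicts lands in different frequencies.

3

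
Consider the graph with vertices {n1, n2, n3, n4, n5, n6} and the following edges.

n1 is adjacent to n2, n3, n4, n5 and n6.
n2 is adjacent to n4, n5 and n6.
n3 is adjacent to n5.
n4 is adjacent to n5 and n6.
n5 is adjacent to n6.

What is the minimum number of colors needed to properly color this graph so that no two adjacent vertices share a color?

n1, n2, n4, n5, n6 are pairwise adjacent (a clique of size 5), so at least 5 colors are needed.
A valid assignment using 5 colors: n1=2, n2=4, n3=3, n4=3, n5=1, n6=5. Every edge joins two different colors.

5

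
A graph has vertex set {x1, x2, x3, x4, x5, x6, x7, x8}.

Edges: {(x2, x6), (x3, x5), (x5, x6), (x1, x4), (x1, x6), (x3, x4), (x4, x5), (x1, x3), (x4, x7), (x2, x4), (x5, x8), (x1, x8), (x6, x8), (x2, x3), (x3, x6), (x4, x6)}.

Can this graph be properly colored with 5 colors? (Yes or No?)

Yes

The chromatic number is 4. x2, x3, x4, x6 are mutually adjacent (a clique of size 4), so at least 4 colors are needed.
4 colors suffice: color 1 → {x4, x8}; color 2 → {x6, x7}; color 3 → {x3}; color 4 → {x1, x2, x5}.
Since 5 ≥ 4, a proper 5-coloring certainly exists.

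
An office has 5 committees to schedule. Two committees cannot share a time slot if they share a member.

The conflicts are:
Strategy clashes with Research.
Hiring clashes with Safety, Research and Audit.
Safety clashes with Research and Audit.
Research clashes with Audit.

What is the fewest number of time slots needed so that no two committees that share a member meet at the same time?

4

Hiring, Safety, Research, Audit all conflict with each other, so at least 4 time slots are needed.
4 time slots suffice: time slot 1 → {Research}; time slot 2 → {Strategy, Safety}; time slot 3 → {Audit}; time slot 4 → {Hiring}. No two conflicting committees share a time slot.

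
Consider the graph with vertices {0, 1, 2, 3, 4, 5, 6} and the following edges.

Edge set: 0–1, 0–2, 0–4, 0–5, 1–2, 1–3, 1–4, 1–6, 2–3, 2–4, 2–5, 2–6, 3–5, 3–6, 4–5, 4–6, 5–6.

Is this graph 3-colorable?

0, 2, 4, 5 are pairwise adjacent (a clique of size 4), so at least 4 colors are needed.
So 3 colors are not enough.

No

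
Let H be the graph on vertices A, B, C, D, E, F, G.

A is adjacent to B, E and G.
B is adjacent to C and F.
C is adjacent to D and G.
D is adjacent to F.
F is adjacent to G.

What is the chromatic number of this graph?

2

C and G are adjacent, so at least 2 colors are needed.
A valid assignment using 2 colors: A=red, B=blue, C=red, D=blue, E=blue, F=red, G=blue. No two adjacent vertices share a color.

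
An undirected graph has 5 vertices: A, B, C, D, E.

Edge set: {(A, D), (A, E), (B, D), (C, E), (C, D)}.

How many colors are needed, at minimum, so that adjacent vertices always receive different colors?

2

A and D are adjacent, so at least 2 colors are needed.
2 colors suffice: color 1 → {D, E}; color 2 → {A, B, C}. Every edge joins two different colors.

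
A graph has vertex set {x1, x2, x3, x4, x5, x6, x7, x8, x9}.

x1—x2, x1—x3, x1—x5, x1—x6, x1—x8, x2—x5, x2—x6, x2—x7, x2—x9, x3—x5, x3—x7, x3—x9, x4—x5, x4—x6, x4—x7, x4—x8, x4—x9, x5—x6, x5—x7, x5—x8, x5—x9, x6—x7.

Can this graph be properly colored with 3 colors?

x1, x2, x5, x6 form a clique, so at least 4 colors are needed.
So 3 colors are not enough.

No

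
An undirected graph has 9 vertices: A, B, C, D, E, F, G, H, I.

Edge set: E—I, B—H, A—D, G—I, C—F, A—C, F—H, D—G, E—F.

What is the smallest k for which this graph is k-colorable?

3

The cycle A-D-G-I-E-F-C-A has odd length 7, so it cannot be 2-colored; at least 3 colors are needed.
A valid assignment using 3 colors: A=green, B=red, C=blue, D=red, E=blue, F=red, G=blue, H=blue, I=red. Every edge joins two different colors.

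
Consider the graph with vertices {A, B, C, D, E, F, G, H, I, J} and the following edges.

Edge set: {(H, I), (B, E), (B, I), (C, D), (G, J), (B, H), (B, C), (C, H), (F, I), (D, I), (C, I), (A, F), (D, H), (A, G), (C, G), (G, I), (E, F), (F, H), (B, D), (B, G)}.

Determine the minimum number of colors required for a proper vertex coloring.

B, C, D, H, I form a clique, so at least 5 colors are needed.
5 colors suffice: color red → {B, F, J}; color blue → {A, E, I}; color green → {G, H}; color yellow → {C}; color purple → {D}. Each edge has distinct colors on its endpoints.

5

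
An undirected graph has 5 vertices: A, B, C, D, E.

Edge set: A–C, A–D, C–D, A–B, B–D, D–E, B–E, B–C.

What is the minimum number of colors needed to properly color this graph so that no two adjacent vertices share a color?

4

A, B, C, D form a clique, so at least 4 colors are needed.
4 colors suffice: A=yellow, B=blue, C=green, D=red, E=green. Each edge has distinct colors on its endpoints.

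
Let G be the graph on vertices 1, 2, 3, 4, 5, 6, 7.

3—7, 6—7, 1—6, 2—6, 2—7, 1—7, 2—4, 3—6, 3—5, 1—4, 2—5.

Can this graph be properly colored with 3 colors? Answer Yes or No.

The chromatic number is 3. 1, 6, 7 are mutually adjacent, so at least 3 colors are needed.
A valid assignment using 3 colors: 1=green, 2=green, 3=green, 4=red, 5=red, 6=red, 7=blue.
That is already a proper 3-coloring.

Yes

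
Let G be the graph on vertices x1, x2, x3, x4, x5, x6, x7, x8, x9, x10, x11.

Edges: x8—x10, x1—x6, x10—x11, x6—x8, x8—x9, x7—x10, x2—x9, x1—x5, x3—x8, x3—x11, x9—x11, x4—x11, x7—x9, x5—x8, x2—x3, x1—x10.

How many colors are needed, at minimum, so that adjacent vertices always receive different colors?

x4 and x11 are adjacent, so at least 2 colors are needed.
2 colors suffice: x1=1, x2=1, x3=2, x4=2, x5=2, x6=2, x7=1, x8=1, x9=2, x10=2, x11=1. Each edge has distinct colors on its endpoints.

2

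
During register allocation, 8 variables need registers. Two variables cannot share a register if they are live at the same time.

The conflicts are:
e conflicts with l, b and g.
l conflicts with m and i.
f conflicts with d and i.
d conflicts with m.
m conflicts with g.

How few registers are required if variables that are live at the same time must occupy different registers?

The cycle d-f-i-l-m-d has odd length 5, so it cannot be 2-colored; at least 3 registers are needed.
3 registers suffice: register 1 → {l, d, b, g}; register 2 → {e, m, i}; register 3 → {f}. No two conflicting variables share a register.

3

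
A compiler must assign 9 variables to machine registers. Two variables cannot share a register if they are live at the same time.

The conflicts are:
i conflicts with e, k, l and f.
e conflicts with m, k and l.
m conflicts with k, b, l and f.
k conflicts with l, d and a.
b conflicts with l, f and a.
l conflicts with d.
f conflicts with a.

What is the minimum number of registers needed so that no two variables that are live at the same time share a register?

i, e, k, l are mutually in conflict, so at least 4 registers are needed.
Using 4 registers: i=3, e=4, m=3, k=1, b=4, l=2, d=3, f=1, a=2. No two conflicting variables share a register.

4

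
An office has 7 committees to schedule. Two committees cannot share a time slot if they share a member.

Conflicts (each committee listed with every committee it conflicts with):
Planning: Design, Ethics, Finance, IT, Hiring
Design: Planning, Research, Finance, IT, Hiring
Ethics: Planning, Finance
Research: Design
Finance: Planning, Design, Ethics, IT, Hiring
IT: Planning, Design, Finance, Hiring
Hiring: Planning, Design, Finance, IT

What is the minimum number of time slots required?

5

Planning, Design, Finance, IT, Hiring all conflict with each other, so at least 5 time slots are needed.
5 time slots suffice: Planning=3, Design=2, Ethics=2, Research=1, Finance=1, IT=4, Hiring=5. No two conflicting committees share a time slot.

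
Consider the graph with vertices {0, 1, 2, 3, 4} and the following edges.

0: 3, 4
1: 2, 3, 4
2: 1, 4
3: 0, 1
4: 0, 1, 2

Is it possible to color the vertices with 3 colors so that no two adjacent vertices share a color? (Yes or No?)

The chromatic number is 3. 1, 2, 4 are mutually adjacent, so at least 3 colors are needed.
3 colors suffice: color a → {0, 1}; color b → {3, 4}; color c → {2}.
That is already a proper 3-coloring.

Yes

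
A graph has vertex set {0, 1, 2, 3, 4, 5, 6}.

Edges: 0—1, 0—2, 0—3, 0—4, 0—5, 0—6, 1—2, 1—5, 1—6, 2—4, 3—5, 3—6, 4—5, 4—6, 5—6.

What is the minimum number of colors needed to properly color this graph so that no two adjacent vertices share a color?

0, 3, 5, 6 are pairwise adjacent (a clique of size 4), so at least 4 colors are needed.
4 colors suffice: color a → {0}; color b → {2, 5}; color c → {6}; color d → {1, 3, 4}. Each edge has distinct colors on its endpoints.

4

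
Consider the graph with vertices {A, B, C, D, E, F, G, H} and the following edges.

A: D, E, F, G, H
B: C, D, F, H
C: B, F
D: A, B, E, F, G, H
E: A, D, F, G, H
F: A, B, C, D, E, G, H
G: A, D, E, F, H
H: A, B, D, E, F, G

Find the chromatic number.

6

A, D, E, F, G, H are pairwise adjacent (a clique of size 6), so at least 6 colors are needed.
6 colors suffice: color 1 → {F}; color 2 → {C, D}; color 3 → {H}; color 4 → {A, B}; color 5 → {E}; color 6 → {G}. Every edge joins two different colors.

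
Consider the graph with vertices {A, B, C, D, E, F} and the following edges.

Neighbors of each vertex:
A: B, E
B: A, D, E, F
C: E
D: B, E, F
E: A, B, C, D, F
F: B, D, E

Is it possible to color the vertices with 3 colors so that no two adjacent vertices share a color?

B, D, E, F are mutually adjacent (a clique of size 4), so at least 4 colors are needed.
So 3 colors are not enough.

No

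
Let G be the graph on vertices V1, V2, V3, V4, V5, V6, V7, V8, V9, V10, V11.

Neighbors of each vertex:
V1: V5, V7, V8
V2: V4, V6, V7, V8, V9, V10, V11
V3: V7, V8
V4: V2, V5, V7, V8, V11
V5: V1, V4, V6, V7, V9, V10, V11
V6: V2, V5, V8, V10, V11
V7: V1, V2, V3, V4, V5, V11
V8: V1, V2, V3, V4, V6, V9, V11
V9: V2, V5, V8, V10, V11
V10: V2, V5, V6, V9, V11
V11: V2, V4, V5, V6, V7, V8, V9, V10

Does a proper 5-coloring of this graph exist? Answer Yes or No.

Yes

The chromatic number is 4. V2, V4, V7, V11 form a clique, so at least 4 colors are needed.
4 colors suffice: V1=1, V2=2, V3=1, V4=4, V5=2, V6=4, V7=3, V8=3, V9=4, V10=3, V11=1.
Since 5 ≥ 4, a proper 5-coloring certainly exists.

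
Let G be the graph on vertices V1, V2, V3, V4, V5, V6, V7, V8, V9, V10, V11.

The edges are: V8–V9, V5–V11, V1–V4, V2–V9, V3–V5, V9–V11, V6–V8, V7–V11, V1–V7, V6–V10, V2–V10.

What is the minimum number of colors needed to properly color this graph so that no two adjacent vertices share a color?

3

The cycle V6-V8-V9-V2-V10-V6 has odd length 5, so it cannot be 2-colored; at least 3 colors are needed.
3 colors suffice: V1=R, V2=R, V3=R, V4=B, V5=B, V6=R, V7=B, V8=G, V9=B, V10=B, V11=R. Each edge has distinct colors on its endpoints.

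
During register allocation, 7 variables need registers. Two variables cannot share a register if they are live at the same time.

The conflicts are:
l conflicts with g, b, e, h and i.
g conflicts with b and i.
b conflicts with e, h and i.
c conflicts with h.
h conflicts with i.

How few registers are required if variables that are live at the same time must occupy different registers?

l, g, b, i are mutually in conflict, so at least 4 registers are needed.
4 registers suffice: register 1 → {l, c}; register 2 → {b}; register 3 → {e, i}; register 4 → {g, h}. Every pair that conflicts lands in different registers.

4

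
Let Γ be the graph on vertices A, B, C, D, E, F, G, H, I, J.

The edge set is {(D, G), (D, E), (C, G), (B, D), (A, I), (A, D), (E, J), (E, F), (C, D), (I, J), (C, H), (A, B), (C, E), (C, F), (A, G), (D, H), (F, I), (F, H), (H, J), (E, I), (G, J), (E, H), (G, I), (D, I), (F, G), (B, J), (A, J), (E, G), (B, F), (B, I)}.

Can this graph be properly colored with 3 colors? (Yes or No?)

No

C, D, E, H are pairwise adjacent (a clique of size 4), so at least 4 colors are needed.
So 3 colors are not enough.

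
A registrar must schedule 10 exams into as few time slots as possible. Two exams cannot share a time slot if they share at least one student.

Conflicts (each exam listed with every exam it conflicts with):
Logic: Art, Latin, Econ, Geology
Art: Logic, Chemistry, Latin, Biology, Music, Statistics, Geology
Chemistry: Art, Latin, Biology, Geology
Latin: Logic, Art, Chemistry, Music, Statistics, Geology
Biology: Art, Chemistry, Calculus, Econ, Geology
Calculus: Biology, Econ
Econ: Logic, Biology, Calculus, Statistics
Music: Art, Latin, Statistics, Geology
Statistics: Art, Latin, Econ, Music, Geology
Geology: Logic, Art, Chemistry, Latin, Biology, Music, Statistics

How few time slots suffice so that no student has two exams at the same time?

5

Art, Latin, Music, Statistics, Geology are mutually in conflict, so at least 5 time slots are needed.
5 time slots suffice: Logic=4, Art=1, Chemistry=4, Latin=3, Biology=3, Calculus=2, Econ=1, Music=5, Statistics=4, Geology=2. Each listed conflict is separated.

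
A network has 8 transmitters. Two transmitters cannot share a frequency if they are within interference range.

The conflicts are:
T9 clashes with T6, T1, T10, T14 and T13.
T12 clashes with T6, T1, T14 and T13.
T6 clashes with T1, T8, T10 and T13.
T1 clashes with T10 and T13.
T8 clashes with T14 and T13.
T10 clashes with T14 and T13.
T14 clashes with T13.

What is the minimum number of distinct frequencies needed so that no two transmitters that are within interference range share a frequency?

5

T9, T6, T1, T10, T13 are mutually in conflict, so at least 5 frequencies are needed.
A valid assignment using 5 frequencies: T9=5, T12=3, T6=2, T1=4, T8=3, T10=3, T14=2, T13=1. Each listed conflict is separated.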